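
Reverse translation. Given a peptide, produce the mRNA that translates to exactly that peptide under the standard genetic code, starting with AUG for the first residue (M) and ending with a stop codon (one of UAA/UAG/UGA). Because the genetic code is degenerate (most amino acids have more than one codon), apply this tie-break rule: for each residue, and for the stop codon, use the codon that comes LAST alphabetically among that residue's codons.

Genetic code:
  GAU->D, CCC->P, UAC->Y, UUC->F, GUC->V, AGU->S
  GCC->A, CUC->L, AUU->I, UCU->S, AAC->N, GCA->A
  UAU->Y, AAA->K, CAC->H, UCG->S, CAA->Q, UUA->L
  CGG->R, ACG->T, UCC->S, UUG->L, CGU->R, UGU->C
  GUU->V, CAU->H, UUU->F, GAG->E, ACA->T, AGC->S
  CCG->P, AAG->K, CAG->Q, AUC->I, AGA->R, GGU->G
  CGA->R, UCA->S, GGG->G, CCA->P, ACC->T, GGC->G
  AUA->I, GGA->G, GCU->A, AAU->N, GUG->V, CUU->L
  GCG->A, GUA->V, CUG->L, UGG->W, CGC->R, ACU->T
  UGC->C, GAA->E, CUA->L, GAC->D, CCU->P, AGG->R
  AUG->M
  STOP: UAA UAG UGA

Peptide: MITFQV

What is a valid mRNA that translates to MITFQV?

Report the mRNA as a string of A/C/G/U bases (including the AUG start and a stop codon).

residue 1: M -> AUG (start codon)
residue 2: I codons sorted = AUA,AUC,AUU -> pick last = AUU
residue 3: T codons sorted = ACA,ACC,ACG,ACU -> pick last = ACU
residue 4: F codons sorted = UUC,UUU -> pick last = UUU
residue 5: Q codons sorted = CAA,CAG -> pick last = CAG
residue 6: V codons sorted = GUA,GUC,GUG,GUU -> pick last = GUU
terminator: stop codons sorted = UAA,UAG,UGA -> pick last = UGA

Answer: mRNA: AUGAUUACUUUUCAGGUUUGA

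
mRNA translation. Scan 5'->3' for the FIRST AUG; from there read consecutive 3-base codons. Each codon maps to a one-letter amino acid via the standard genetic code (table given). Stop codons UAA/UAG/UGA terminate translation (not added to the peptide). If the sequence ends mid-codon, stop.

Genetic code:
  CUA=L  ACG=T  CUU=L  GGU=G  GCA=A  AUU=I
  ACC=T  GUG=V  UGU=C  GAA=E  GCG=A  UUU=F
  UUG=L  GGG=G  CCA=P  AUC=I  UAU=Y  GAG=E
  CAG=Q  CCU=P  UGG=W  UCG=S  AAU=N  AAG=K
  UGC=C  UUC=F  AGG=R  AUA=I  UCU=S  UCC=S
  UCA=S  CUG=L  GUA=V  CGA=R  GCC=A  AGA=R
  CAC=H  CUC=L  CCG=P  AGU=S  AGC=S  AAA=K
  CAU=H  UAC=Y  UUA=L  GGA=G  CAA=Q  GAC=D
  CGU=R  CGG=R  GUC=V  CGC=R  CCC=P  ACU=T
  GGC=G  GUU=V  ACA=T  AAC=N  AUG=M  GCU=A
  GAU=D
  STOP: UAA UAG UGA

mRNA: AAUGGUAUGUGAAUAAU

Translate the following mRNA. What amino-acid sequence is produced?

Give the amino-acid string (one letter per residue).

Answer: MVCE

Derivation:
start AUG at pos 1
pos 1: AUG -> M; peptide=M
pos 4: GUA -> V; peptide=MV
pos 7: UGU -> C; peptide=MVC
pos 10: GAA -> E; peptide=MVCE
pos 13: UAA -> STOP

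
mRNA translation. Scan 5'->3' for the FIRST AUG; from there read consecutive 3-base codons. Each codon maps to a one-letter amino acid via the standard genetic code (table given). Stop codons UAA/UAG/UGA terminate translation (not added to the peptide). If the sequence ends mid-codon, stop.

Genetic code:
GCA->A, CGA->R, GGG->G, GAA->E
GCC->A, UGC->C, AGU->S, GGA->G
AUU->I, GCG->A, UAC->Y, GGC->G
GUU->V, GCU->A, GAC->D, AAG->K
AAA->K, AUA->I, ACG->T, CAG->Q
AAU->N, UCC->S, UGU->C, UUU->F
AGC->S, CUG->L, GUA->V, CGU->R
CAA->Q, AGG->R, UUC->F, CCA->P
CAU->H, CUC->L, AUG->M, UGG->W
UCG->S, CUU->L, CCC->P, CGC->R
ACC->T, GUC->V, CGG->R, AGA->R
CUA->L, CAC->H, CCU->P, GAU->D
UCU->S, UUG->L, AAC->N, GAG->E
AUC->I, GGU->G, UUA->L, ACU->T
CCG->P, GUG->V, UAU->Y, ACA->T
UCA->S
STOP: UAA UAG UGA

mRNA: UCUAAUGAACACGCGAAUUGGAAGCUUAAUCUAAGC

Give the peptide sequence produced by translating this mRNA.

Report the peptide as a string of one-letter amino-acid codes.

start AUG at pos 4
pos 4: AUG -> M; peptide=M
pos 7: AAC -> N; peptide=MN
pos 10: ACG -> T; peptide=MNT
pos 13: CGA -> R; peptide=MNTR
pos 16: AUU -> I; peptide=MNTRI
pos 19: GGA -> G; peptide=MNTRIG
pos 22: AGC -> S; peptide=MNTRIGS
pos 25: UUA -> L; peptide=MNTRIGSL
pos 28: AUC -> I; peptide=MNTRIGSLI
pos 31: UAA -> STOP

Answer: MNTRIGSLI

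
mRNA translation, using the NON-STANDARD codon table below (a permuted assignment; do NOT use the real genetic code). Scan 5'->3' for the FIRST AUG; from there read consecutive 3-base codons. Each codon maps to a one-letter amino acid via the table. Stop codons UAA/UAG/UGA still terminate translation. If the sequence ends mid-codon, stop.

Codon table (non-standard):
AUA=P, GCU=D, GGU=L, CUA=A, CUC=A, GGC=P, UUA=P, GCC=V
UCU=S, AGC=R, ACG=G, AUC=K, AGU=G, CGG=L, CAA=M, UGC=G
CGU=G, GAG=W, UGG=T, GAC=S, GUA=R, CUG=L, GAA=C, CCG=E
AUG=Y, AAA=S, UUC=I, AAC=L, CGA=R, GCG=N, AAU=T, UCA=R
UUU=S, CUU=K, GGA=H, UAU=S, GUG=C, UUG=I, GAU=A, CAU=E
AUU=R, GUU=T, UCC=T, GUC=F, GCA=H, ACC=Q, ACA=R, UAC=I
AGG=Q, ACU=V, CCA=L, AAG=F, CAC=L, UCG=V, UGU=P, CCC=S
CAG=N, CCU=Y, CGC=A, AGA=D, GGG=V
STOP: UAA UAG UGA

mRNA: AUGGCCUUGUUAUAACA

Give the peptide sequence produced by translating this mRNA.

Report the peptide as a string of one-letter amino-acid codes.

start AUG at pos 0
pos 0: AUG -> Y; peptide=Y
pos 3: GCC -> V; peptide=YV
pos 6: UUG -> I; peptide=YVI
pos 9: UUA -> P; peptide=YVIP
pos 12: UAA -> STOP

Answer: YVIP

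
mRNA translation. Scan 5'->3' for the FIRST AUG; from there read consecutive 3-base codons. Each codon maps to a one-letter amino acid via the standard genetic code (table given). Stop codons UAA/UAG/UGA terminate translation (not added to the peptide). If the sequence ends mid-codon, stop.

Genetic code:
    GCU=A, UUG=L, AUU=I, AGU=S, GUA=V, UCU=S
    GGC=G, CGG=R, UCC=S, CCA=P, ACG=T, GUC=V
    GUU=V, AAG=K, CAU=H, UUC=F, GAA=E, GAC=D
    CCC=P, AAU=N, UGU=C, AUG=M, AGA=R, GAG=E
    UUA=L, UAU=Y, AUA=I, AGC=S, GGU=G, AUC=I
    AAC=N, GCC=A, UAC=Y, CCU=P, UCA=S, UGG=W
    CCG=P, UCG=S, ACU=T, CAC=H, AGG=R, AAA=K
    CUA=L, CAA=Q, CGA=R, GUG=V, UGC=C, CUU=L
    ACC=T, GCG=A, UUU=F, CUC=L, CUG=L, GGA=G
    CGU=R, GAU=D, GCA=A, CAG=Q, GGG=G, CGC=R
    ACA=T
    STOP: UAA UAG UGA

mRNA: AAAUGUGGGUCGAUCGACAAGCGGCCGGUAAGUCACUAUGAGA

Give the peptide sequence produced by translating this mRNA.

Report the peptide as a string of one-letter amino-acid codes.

start AUG at pos 2
pos 2: AUG -> M; peptide=M
pos 5: UGG -> W; peptide=MW
pos 8: GUC -> V; peptide=MWV
pos 11: GAU -> D; peptide=MWVD
pos 14: CGA -> R; peptide=MWVDR
pos 17: CAA -> Q; peptide=MWVDRQ
pos 20: GCG -> A; peptide=MWVDRQA
pos 23: GCC -> A; peptide=MWVDRQAA
pos 26: GGU -> G; peptide=MWVDRQAAG
pos 29: AAG -> K; peptide=MWVDRQAAGK
pos 32: UCA -> S; peptide=MWVDRQAAGKS
pos 35: CUA -> L; peptide=MWVDRQAAGKSL
pos 38: UGA -> STOP

Answer: MWVDRQAAGKSL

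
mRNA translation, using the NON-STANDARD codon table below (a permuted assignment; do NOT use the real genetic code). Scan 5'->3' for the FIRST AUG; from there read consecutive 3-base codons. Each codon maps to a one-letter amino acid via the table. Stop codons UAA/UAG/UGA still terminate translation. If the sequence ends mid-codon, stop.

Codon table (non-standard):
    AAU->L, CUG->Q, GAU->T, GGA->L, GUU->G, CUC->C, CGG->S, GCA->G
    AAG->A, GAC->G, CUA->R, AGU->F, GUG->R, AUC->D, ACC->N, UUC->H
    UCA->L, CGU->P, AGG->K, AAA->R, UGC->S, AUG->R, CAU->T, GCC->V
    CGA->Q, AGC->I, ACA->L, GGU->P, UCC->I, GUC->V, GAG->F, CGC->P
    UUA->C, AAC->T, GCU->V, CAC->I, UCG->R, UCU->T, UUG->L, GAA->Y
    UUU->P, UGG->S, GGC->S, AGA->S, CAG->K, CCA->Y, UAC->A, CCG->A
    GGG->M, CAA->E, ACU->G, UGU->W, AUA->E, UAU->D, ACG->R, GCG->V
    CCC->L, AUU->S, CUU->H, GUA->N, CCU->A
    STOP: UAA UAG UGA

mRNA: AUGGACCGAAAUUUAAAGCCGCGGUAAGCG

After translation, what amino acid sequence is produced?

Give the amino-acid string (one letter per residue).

start AUG at pos 0
pos 0: AUG -> R; peptide=R
pos 3: GAC -> G; peptide=RG
pos 6: CGA -> Q; peptide=RGQ
pos 9: AAU -> L; peptide=RGQL
pos 12: UUA -> C; peptide=RGQLC
pos 15: AAG -> A; peptide=RGQLCA
pos 18: CCG -> A; peptide=RGQLCAA
pos 21: CGG -> S; peptide=RGQLCAAS
pos 24: UAA -> STOP

Answer: RGQLCAAS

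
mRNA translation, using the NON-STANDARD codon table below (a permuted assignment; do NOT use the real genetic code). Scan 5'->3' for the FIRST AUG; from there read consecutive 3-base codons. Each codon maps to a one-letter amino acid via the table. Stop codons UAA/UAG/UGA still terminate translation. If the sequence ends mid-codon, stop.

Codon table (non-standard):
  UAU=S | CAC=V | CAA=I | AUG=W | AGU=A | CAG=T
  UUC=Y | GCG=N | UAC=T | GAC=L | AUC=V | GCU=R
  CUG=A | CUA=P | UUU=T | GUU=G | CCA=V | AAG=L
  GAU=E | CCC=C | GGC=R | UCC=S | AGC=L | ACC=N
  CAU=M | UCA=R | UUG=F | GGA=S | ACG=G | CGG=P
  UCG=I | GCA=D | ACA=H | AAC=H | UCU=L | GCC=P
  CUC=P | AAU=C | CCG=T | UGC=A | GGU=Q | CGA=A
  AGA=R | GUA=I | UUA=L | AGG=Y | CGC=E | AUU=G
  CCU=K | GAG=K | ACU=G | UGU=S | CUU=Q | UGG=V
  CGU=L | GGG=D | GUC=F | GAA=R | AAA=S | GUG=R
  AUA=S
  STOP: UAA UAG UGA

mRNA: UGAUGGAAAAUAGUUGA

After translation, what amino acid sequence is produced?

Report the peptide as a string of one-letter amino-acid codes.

start AUG at pos 2
pos 2: AUG -> W; peptide=W
pos 5: GAA -> R; peptide=WR
pos 8: AAU -> C; peptide=WRC
pos 11: AGU -> A; peptide=WRCA
pos 14: UGA -> STOP

Answer: WRCA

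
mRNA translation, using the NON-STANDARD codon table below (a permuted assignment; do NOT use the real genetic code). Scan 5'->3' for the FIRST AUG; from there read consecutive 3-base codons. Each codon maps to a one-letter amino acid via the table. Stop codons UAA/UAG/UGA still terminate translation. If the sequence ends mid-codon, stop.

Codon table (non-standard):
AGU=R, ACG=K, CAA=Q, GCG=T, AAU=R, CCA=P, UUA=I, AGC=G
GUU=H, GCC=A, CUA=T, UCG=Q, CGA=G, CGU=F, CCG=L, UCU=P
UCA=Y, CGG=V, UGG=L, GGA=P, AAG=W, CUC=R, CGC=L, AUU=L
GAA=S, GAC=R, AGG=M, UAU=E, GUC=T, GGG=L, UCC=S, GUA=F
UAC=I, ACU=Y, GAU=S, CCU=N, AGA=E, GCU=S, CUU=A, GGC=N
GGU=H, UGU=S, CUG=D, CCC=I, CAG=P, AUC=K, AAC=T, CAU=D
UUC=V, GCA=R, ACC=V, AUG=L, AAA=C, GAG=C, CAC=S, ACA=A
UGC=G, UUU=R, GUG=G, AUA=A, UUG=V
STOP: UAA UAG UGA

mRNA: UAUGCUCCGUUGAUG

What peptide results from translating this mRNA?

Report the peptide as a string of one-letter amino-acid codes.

start AUG at pos 1
pos 1: AUG -> L; peptide=L
pos 4: CUC -> R; peptide=LR
pos 7: CGU -> F; peptide=LRF
pos 10: UGA -> STOP

Answer: LRF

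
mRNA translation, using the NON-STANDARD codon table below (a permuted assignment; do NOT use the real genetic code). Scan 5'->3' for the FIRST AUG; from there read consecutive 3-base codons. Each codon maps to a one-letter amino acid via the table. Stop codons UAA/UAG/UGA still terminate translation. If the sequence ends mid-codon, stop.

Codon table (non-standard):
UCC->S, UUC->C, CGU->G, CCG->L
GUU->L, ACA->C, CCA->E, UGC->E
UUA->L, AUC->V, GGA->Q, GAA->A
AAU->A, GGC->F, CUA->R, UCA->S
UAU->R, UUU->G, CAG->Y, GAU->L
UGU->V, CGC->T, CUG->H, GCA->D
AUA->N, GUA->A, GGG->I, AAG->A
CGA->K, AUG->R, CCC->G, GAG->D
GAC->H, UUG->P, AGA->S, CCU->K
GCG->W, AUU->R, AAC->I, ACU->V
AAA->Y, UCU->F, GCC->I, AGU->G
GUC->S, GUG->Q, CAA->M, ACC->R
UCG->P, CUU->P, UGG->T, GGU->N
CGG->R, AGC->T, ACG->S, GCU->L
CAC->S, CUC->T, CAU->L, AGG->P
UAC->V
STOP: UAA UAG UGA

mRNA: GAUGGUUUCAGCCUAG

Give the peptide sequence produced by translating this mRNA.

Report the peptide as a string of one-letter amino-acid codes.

start AUG at pos 1
pos 1: AUG -> R; peptide=R
pos 4: GUU -> L; peptide=RL
pos 7: UCA -> S; peptide=RLS
pos 10: GCC -> I; peptide=RLSI
pos 13: UAG -> STOP

Answer: RLSI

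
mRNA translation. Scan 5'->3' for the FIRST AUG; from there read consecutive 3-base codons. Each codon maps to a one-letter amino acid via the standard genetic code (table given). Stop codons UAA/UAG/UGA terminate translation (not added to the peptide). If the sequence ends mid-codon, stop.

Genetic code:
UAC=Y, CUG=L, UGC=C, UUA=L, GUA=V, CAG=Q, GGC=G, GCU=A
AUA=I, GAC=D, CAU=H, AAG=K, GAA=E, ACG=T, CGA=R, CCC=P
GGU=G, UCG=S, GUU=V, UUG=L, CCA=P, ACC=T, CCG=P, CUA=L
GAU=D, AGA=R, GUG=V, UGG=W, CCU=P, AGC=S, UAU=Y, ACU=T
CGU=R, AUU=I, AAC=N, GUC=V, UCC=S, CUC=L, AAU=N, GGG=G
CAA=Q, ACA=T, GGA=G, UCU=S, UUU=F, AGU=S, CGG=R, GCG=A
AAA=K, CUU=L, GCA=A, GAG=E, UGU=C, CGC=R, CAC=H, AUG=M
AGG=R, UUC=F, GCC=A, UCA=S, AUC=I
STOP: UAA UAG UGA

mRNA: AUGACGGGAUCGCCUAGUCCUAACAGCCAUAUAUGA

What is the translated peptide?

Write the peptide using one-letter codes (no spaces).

start AUG at pos 0
pos 0: AUG -> M; peptide=M
pos 3: ACG -> T; peptide=MT
pos 6: GGA -> G; peptide=MTG
pos 9: UCG -> S; peptide=MTGS
pos 12: CCU -> P; peptide=MTGSP
pos 15: AGU -> S; peptide=MTGSPS
pos 18: CCU -> P; peptide=MTGSPSP
pos 21: AAC -> N; peptide=MTGSPSPN
pos 24: AGC -> S; peptide=MTGSPSPNS
pos 27: CAU -> H; peptide=MTGSPSPNSH
pos 30: AUA -> I; peptide=MTGSPSPNSHI
pos 33: UGA -> STOP

Answer: MTGSPSPNSHI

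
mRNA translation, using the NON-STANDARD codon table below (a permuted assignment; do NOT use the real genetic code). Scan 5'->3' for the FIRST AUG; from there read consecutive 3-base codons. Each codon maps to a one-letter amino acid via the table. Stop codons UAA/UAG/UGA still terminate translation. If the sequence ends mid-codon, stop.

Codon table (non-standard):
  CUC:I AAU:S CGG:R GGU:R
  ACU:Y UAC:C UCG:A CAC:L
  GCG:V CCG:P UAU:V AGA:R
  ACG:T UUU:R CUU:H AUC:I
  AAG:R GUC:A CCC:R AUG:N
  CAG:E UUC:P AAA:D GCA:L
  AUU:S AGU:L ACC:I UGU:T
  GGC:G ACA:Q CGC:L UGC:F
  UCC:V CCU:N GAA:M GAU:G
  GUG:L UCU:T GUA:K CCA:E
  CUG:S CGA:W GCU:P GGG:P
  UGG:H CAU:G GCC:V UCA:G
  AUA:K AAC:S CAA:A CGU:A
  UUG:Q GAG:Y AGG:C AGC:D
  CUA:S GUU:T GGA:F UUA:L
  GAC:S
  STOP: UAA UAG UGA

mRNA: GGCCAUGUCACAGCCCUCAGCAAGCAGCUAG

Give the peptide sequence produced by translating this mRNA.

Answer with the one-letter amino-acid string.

start AUG at pos 4
pos 4: AUG -> N; peptide=N
pos 7: UCA -> G; peptide=NG
pos 10: CAG -> E; peptide=NGE
pos 13: CCC -> R; peptide=NGER
pos 16: UCA -> G; peptide=NGERG
pos 19: GCA -> L; peptide=NGERGL
pos 22: AGC -> D; peptide=NGERGLD
pos 25: AGC -> D; peptide=NGERGLDD
pos 28: UAG -> STOP

Answer: NGERGLDD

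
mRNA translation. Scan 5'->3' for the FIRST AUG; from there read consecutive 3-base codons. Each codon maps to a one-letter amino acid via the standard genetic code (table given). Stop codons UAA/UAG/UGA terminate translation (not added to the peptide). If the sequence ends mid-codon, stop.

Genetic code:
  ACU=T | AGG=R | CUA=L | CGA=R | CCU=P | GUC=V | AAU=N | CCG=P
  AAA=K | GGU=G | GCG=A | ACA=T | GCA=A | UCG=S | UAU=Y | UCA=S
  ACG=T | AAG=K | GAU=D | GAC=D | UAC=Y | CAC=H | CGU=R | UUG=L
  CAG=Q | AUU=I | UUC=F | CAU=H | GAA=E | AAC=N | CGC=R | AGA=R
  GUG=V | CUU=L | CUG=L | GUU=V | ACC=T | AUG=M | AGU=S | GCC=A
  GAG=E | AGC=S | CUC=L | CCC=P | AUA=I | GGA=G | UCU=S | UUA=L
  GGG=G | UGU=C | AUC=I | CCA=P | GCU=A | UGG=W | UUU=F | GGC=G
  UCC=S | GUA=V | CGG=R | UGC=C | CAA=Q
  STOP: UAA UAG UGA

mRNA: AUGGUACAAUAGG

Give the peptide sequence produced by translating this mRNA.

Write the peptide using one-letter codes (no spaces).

Answer: MVQ

Derivation:
start AUG at pos 0
pos 0: AUG -> M; peptide=M
pos 3: GUA -> V; peptide=MV
pos 6: CAA -> Q; peptide=MVQ
pos 9: UAG -> STOP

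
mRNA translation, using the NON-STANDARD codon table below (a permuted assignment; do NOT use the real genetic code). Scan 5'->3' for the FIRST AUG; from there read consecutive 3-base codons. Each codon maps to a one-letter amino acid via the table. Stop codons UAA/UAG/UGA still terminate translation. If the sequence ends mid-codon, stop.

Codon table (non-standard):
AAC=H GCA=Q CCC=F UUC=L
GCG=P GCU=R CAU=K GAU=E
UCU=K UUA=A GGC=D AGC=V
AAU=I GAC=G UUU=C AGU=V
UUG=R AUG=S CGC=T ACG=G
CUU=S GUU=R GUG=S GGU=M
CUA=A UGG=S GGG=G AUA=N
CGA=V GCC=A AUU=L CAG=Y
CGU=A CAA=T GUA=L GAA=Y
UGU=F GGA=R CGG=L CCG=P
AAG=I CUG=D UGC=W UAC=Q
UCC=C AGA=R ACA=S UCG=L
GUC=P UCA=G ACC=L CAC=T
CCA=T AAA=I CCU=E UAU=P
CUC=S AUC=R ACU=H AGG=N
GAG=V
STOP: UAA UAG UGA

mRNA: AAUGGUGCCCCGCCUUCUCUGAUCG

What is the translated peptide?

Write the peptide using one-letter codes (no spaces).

Answer: SSFTSS

Derivation:
start AUG at pos 1
pos 1: AUG -> S; peptide=S
pos 4: GUG -> S; peptide=SS
pos 7: CCC -> F; peptide=SSF
pos 10: CGC -> T; peptide=SSFT
pos 13: CUU -> S; peptide=SSFTS
pos 16: CUC -> S; peptide=SSFTSS
pos 19: UGA -> STOP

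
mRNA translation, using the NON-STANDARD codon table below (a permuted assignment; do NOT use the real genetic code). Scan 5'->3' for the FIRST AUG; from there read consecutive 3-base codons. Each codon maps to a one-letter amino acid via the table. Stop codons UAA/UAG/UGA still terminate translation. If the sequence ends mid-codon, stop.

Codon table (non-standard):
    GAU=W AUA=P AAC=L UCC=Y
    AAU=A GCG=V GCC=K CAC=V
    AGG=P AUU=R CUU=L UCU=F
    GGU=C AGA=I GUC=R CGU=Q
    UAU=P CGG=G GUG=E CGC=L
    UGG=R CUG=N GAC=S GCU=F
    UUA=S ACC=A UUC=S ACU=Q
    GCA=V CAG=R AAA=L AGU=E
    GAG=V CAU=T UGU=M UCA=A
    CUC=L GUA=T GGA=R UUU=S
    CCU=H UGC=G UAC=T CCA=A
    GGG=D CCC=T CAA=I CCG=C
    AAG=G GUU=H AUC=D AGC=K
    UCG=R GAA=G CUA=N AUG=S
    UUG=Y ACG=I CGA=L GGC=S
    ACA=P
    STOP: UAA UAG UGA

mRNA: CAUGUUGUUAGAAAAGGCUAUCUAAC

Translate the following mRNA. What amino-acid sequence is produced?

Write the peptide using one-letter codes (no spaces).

Answer: SYSGGFD

Derivation:
start AUG at pos 1
pos 1: AUG -> S; peptide=S
pos 4: UUG -> Y; peptide=SY
pos 7: UUA -> S; peptide=SYS
pos 10: GAA -> G; peptide=SYSG
pos 13: AAG -> G; peptide=SYSGG
pos 16: GCU -> F; peptide=SYSGGF
pos 19: AUC -> D; peptide=SYSGGFD
pos 22: UAA -> STOP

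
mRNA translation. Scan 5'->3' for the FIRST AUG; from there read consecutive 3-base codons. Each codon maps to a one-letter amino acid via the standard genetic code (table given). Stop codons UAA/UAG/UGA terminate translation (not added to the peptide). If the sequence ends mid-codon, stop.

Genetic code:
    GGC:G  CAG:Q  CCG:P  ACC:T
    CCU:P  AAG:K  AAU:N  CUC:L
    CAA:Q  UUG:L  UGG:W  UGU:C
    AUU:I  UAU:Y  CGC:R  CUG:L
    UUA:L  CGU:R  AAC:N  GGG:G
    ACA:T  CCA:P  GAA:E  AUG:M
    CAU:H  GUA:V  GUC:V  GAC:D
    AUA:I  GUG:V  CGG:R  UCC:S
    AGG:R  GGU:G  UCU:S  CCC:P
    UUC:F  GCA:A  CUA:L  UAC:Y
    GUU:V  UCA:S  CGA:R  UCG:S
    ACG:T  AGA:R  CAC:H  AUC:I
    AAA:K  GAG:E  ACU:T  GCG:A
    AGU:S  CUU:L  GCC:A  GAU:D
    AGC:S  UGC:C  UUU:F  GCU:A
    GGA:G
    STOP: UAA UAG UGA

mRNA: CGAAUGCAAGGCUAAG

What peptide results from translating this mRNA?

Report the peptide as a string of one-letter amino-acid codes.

start AUG at pos 3
pos 3: AUG -> M; peptide=M
pos 6: CAA -> Q; peptide=MQ
pos 9: GGC -> G; peptide=MQG
pos 12: UAA -> STOP

Answer: MQG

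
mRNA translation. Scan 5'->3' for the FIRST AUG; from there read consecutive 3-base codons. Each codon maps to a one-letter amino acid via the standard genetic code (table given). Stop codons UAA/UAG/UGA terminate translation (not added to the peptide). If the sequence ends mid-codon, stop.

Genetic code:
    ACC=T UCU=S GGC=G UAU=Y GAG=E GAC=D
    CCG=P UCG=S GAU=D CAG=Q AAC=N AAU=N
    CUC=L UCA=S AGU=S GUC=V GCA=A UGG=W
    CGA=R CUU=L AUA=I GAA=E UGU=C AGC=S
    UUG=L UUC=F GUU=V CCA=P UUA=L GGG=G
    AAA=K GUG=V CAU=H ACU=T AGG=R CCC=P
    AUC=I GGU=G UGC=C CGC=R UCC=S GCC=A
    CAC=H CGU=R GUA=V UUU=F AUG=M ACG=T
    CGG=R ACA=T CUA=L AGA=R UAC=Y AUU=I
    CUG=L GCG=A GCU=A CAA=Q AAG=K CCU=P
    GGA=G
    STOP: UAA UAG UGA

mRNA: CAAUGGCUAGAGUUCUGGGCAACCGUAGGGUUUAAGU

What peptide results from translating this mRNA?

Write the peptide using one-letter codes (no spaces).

Answer: MARVLGNRRV

Derivation:
start AUG at pos 2
pos 2: AUG -> M; peptide=M
pos 5: GCU -> A; peptide=MA
pos 8: AGA -> R; peptide=MAR
pos 11: GUU -> V; peptide=MARV
pos 14: CUG -> L; peptide=MARVL
pos 17: GGC -> G; peptide=MARVLG
pos 20: AAC -> N; peptide=MARVLGN
pos 23: CGU -> R; peptide=MARVLGNR
pos 26: AGG -> R; peptide=MARVLGNRR
pos 29: GUU -> V; peptide=MARVLGNRRV
pos 32: UAA -> STOP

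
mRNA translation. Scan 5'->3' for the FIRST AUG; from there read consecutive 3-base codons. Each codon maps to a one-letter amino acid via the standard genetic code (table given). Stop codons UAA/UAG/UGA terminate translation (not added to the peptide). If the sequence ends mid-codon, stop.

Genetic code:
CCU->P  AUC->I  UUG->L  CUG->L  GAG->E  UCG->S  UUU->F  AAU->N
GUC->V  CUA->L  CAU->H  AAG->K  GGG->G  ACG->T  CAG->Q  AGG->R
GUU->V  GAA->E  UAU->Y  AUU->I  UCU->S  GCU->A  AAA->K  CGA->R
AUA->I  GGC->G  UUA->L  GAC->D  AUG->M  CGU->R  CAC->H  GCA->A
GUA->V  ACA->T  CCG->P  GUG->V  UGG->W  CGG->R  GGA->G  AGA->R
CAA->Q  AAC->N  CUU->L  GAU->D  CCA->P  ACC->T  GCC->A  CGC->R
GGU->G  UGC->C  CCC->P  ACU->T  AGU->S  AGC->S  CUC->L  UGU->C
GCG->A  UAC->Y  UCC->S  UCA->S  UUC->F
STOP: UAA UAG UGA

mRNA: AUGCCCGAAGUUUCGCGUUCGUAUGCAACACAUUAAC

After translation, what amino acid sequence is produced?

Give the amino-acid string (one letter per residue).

start AUG at pos 0
pos 0: AUG -> M; peptide=M
pos 3: CCC -> P; peptide=MP
pos 6: GAA -> E; peptide=MPE
pos 9: GUU -> V; peptide=MPEV
pos 12: UCG -> S; peptide=MPEVS
pos 15: CGU -> R; peptide=MPEVSR
pos 18: UCG -> S; peptide=MPEVSRS
pos 21: UAU -> Y; peptide=MPEVSRSY
pos 24: GCA -> A; peptide=MPEVSRSYA
pos 27: ACA -> T; peptide=MPEVSRSYAT
pos 30: CAU -> H; peptide=MPEVSRSYATH
pos 33: UAA -> STOP

Answer: MPEVSRSYATH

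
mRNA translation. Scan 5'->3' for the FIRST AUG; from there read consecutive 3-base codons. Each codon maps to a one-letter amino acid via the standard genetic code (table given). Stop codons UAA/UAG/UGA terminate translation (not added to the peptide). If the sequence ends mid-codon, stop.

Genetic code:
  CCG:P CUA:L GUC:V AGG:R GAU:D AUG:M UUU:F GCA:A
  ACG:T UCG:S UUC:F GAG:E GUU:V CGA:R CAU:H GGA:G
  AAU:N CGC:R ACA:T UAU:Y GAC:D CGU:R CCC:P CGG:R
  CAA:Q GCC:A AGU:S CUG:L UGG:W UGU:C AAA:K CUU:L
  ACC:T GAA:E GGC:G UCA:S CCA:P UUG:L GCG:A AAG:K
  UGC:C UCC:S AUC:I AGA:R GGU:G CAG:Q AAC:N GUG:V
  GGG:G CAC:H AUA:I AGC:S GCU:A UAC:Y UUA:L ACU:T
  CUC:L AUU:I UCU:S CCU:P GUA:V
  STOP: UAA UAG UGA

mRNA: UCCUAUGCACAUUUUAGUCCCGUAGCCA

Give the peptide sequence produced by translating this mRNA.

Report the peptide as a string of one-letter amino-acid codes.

start AUG at pos 4
pos 4: AUG -> M; peptide=M
pos 7: CAC -> H; peptide=MH
pos 10: AUU -> I; peptide=MHI
pos 13: UUA -> L; peptide=MHIL
pos 16: GUC -> V; peptide=MHILV
pos 19: CCG -> P; peptide=MHILVP
pos 22: UAG -> STOP

Answer: MHILVP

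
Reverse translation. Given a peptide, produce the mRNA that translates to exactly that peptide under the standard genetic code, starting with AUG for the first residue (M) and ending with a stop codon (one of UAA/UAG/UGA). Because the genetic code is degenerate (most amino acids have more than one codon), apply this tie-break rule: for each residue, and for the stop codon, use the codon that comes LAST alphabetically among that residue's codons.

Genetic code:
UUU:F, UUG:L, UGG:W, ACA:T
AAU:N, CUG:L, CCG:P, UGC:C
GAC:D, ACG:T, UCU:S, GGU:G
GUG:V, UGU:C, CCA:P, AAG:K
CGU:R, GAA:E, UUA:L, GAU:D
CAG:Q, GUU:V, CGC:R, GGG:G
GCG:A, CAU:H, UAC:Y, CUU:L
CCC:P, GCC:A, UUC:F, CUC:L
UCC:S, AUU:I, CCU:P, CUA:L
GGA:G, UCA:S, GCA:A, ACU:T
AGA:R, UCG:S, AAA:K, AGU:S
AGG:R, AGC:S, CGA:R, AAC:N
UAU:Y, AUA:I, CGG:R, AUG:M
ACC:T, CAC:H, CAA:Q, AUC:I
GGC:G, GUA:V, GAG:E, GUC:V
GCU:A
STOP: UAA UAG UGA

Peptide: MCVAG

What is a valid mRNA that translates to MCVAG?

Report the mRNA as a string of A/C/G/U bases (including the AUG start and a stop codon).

residue 1: M -> AUG (start codon)
residue 2: C codons sorted = UGC,UGU -> pick last = UGU
residue 3: V codons sorted = GUA,GUC,GUG,GUU -> pick last = GUU
residue 4: A codons sorted = GCA,GCC,GCG,GCU -> pick last = GCU
residue 5: G codons sorted = GGA,GGC,GGG,GGU -> pick last = GGU
terminator: stop codons sorted = UAA,UAG,UGA -> pick last = UGA

Answer: mRNA: AUGUGUGUUGCUGGUUGA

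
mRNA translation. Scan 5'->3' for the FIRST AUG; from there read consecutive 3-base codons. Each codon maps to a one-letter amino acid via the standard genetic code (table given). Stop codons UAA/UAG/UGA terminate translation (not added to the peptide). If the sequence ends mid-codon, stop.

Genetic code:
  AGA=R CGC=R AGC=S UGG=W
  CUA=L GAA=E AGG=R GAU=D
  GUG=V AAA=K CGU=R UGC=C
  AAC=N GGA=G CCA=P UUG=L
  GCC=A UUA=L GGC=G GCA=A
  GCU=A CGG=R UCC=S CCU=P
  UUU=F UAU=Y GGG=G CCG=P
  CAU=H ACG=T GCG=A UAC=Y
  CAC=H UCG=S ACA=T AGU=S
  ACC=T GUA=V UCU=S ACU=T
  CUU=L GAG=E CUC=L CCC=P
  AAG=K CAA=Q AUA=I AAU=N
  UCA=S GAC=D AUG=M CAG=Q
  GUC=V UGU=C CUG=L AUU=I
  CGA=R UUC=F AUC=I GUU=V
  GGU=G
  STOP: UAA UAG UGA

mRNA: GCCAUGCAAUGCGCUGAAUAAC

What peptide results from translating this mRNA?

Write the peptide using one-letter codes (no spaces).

start AUG at pos 3
pos 3: AUG -> M; peptide=M
pos 6: CAA -> Q; peptide=MQ
pos 9: UGC -> C; peptide=MQC
pos 12: GCU -> A; peptide=MQCA
pos 15: GAA -> E; peptide=MQCAE
pos 18: UAA -> STOP

Answer: MQCAE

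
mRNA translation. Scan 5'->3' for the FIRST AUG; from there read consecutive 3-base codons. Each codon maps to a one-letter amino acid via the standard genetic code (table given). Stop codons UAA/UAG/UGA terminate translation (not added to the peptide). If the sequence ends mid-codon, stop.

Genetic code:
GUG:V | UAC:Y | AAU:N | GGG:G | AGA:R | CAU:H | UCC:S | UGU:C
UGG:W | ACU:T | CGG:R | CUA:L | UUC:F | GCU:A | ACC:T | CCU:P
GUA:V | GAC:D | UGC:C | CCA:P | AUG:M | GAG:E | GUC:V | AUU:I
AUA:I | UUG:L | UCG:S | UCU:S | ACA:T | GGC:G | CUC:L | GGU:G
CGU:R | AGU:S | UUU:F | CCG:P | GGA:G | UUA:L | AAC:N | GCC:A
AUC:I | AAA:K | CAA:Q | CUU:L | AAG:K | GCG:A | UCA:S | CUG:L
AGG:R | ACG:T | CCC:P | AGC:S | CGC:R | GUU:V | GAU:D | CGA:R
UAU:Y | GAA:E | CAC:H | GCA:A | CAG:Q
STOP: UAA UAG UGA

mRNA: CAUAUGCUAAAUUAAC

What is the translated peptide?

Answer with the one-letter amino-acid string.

Answer: MLN

Derivation:
start AUG at pos 3
pos 3: AUG -> M; peptide=M
pos 6: CUA -> L; peptide=ML
pos 9: AAU -> N; peptide=MLN
pos 12: UAA -> STOP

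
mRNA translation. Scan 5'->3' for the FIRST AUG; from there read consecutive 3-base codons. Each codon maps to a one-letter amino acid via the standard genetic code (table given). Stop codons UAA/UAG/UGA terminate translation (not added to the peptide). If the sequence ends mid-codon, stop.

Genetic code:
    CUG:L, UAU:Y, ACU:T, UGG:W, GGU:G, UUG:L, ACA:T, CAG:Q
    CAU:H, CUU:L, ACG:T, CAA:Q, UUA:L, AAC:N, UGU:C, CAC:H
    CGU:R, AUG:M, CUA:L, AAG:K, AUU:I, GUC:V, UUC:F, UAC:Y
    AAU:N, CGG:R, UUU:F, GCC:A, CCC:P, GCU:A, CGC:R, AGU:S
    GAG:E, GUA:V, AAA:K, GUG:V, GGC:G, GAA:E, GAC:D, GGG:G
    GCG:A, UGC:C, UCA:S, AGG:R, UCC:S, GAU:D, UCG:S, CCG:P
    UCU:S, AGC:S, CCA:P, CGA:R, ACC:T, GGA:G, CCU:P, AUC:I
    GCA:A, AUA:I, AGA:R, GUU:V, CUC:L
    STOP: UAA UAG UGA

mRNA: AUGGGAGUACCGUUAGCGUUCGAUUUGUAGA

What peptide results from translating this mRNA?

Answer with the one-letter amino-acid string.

Answer: MGVPLAFDL

Derivation:
start AUG at pos 0
pos 0: AUG -> M; peptide=M
pos 3: GGA -> G; peptide=MG
pos 6: GUA -> V; peptide=MGV
pos 9: CCG -> P; peptide=MGVP
pos 12: UUA -> L; peptide=MGVPL
pos 15: GCG -> A; peptide=MGVPLA
pos 18: UUC -> F; peptide=MGVPLAF
pos 21: GAU -> D; peptide=MGVPLAFD
pos 24: UUG -> L; peptide=MGVPLAFDL
pos 27: UAG -> STOP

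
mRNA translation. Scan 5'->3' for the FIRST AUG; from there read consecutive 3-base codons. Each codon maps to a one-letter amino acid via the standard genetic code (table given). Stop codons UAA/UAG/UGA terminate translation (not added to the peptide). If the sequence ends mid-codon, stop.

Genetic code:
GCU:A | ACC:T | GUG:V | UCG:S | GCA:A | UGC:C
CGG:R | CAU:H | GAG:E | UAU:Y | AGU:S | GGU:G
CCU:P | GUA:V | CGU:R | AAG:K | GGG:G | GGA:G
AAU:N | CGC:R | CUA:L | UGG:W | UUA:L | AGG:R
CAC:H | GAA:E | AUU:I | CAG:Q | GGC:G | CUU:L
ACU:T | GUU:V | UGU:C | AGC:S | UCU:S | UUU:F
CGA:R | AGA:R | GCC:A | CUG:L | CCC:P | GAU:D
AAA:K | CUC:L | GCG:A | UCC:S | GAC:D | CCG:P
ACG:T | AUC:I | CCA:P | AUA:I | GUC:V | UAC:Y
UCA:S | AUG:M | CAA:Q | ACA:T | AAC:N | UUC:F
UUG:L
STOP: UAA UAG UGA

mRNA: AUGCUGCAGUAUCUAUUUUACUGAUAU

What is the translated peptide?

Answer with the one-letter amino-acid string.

start AUG at pos 0
pos 0: AUG -> M; peptide=M
pos 3: CUG -> L; peptide=ML
pos 6: CAG -> Q; peptide=MLQ
pos 9: UAU -> Y; peptide=MLQY
pos 12: CUA -> L; peptide=MLQYL
pos 15: UUU -> F; peptide=MLQYLF
pos 18: UAC -> Y; peptide=MLQYLFY
pos 21: UGA -> STOP

Answer: MLQYLFY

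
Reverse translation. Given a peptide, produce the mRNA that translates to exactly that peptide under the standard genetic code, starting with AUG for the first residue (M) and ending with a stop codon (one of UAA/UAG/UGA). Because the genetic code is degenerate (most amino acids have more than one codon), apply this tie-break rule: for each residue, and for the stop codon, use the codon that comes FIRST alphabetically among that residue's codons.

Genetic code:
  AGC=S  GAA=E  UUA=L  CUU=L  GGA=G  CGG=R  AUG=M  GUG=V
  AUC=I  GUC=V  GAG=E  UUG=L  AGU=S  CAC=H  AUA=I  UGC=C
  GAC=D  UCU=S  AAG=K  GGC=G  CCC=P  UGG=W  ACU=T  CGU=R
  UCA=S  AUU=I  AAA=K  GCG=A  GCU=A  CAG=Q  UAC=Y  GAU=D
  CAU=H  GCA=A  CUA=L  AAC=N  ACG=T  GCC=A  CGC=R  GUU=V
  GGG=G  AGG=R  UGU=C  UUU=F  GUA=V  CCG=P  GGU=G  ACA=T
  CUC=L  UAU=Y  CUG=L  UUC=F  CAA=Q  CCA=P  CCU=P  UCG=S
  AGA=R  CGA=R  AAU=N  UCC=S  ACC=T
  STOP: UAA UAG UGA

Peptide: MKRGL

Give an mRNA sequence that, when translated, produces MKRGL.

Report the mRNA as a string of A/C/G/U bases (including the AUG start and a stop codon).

Answer: mRNA: AUGAAAAGAGGACUAUAA

Derivation:
residue 1: M -> AUG (start codon)
residue 2: K codons sorted = AAA,AAG -> pick first = AAA
residue 3: R codons sorted = AGA,AGG,CGA,CGC,CGG,CGU -> pick first = AGA
residue 4: G codons sorted = GGA,GGC,GGG,GGU -> pick first = GGA
residue 5: L codons sorted = CUA,CUC,CUG,CUU,UUA,UUG -> pick first = CUA
terminator: stop codons sorted = UAA,UAG,UGA -> pick first = UAA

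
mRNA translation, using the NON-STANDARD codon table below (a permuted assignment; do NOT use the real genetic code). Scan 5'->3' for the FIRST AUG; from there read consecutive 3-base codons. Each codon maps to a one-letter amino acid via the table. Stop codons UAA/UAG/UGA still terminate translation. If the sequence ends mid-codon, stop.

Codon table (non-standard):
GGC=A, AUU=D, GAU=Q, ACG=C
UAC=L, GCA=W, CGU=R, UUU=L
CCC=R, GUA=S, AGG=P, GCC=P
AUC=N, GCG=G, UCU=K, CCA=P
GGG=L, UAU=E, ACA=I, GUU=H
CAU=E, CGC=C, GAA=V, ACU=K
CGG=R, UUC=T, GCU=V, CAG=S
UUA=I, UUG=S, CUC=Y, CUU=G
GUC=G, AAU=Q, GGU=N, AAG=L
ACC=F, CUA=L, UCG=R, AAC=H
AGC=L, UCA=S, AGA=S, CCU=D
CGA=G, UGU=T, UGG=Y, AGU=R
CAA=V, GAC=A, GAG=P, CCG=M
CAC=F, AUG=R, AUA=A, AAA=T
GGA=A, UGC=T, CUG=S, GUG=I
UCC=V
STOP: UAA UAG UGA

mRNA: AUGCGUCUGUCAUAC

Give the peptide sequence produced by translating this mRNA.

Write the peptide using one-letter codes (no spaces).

Answer: RRSSL

Derivation:
start AUG at pos 0
pos 0: AUG -> R; peptide=R
pos 3: CGU -> R; peptide=RR
pos 6: CUG -> S; peptide=RRS
pos 9: UCA -> S; peptide=RRSS
pos 12: UAC -> L; peptide=RRSSL
pos 15: only 0 nt remain (<3), stop (end of mRNA)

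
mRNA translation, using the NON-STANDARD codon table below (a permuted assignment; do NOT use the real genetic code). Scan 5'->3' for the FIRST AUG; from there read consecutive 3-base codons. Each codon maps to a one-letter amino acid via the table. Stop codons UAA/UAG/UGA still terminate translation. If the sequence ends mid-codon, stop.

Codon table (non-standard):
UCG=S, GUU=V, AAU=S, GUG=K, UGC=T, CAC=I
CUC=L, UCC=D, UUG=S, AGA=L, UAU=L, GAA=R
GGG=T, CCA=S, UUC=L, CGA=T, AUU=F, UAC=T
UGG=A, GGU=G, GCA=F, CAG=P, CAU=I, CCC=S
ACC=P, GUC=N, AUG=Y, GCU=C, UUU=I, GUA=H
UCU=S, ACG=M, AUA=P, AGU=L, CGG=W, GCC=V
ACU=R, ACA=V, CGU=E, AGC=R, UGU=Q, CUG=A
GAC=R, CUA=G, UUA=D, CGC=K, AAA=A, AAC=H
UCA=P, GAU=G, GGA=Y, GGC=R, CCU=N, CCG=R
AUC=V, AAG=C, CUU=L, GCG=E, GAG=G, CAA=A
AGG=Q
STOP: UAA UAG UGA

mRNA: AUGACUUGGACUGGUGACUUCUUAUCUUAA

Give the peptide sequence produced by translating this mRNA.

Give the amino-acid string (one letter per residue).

Answer: YRARGRLDS

Derivation:
start AUG at pos 0
pos 0: AUG -> Y; peptide=Y
pos 3: ACU -> R; peptide=YR
pos 6: UGG -> A; peptide=YRA
pos 9: ACU -> R; peptide=YRAR
pos 12: GGU -> G; peptide=YRARG
pos 15: GAC -> R; peptide=YRARGR
pos 18: UUC -> L; peptide=YRARGRL
pos 21: UUA -> D; peptide=YRARGRLD
pos 24: UCU -> S; peptide=YRARGRLDS
pos 27: UAA -> STOP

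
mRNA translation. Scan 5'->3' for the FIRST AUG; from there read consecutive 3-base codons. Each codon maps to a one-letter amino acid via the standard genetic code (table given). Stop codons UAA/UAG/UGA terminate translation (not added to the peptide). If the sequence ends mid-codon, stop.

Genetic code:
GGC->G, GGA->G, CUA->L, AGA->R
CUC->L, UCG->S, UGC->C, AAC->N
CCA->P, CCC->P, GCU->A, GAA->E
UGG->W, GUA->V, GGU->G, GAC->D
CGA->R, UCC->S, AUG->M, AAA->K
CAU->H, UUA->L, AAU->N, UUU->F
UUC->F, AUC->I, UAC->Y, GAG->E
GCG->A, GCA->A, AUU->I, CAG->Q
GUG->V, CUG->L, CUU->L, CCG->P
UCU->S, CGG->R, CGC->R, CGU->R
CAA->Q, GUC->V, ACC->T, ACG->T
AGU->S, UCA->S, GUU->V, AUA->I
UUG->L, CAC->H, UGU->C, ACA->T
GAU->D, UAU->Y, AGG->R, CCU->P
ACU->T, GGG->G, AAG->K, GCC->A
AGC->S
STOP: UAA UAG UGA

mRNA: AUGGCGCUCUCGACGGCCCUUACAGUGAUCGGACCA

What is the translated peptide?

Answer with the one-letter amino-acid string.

start AUG at pos 0
pos 0: AUG -> M; peptide=M
pos 3: GCG -> A; peptide=MA
pos 6: CUC -> L; peptide=MAL
pos 9: UCG -> S; peptide=MALS
pos 12: ACG -> T; peptide=MALST
pos 15: GCC -> A; peptide=MALSTA
pos 18: CUU -> L; peptide=MALSTAL
pos 21: ACA -> T; peptide=MALSTALT
pos 24: GUG -> V; peptide=MALSTALTV
pos 27: AUC -> I; peptide=MALSTALTVI
pos 30: GGA -> G; peptide=MALSTALTVIG
pos 33: CCA -> P; peptide=MALSTALTVIGP
pos 36: only 0 nt remain (<3), stop (end of mRNA)

Answer: MALSTALTVIGP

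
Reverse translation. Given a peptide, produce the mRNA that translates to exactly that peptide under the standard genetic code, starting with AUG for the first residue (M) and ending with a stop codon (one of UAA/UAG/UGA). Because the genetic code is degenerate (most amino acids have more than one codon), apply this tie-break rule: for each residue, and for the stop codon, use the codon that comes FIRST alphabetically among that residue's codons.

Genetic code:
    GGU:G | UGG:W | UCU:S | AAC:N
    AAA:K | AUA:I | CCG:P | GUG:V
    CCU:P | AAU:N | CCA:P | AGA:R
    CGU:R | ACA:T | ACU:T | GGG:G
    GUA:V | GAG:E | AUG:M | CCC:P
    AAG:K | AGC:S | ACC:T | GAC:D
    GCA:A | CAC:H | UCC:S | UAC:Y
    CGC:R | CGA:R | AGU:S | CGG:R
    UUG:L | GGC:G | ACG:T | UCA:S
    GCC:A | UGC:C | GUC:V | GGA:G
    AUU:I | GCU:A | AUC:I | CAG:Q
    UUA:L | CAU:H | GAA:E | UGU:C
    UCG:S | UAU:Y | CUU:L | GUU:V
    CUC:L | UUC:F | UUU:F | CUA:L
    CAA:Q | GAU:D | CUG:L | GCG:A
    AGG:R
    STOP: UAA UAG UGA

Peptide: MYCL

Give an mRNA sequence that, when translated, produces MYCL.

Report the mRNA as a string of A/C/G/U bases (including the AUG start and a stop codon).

Answer: mRNA: AUGUACUGCCUAUAA

Derivation:
residue 1: M -> AUG (start codon)
residue 2: Y codons sorted = UAC,UAU -> pick first = UAC
residue 3: C codons sorted = UGC,UGU -> pick first = UGC
residue 4: L codons sorted = CUA,CUC,CUG,CUU,UUA,UUG -> pick first = CUA
terminator: stop codons sorted = UAA,UAG,UGA -> pick first = UAA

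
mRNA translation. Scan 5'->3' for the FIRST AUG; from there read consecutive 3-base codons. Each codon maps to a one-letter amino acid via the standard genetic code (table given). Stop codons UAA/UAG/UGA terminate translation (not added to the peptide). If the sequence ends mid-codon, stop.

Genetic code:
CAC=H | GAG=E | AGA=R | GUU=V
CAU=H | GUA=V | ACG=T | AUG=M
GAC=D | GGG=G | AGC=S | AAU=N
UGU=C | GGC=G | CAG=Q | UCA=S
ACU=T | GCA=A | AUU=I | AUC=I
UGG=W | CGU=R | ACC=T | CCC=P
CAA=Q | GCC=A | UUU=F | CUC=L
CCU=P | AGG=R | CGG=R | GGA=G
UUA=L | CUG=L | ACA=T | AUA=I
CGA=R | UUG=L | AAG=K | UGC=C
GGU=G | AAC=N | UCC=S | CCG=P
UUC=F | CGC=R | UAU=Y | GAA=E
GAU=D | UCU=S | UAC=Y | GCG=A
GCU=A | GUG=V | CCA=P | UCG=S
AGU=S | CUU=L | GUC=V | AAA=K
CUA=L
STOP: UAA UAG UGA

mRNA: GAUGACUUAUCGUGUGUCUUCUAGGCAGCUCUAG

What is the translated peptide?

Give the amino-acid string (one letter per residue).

start AUG at pos 1
pos 1: AUG -> M; peptide=M
pos 4: ACU -> T; peptide=MT
pos 7: UAU -> Y; peptide=MTY
pos 10: CGU -> R; peptide=MTYR
pos 13: GUG -> V; peptide=MTYRV
pos 16: UCU -> S; peptide=MTYRVS
pos 19: UCU -> S; peptide=MTYRVSS
pos 22: AGG -> R; peptide=MTYRVSSR
pos 25: CAG -> Q; peptide=MTYRVSSRQ
pos 28: CUC -> L; peptide=MTYRVSSRQL
pos 31: UAG -> STOP

Answer: MTYRVSSRQL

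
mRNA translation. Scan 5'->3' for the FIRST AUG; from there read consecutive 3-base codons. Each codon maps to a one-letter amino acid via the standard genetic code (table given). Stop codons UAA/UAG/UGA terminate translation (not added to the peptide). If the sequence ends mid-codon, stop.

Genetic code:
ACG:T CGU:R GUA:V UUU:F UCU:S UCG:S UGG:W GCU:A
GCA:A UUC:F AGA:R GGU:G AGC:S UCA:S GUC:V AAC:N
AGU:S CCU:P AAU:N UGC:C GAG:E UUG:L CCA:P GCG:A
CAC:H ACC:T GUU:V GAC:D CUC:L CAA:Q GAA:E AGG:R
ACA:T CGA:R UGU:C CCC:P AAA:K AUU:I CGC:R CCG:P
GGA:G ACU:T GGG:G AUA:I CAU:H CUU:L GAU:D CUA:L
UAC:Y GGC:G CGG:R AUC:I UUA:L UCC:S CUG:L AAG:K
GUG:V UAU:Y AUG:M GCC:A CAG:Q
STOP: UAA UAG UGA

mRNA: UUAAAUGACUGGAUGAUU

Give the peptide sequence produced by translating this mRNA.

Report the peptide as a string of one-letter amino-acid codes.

Answer: MTG

Derivation:
start AUG at pos 4
pos 4: AUG -> M; peptide=M
pos 7: ACU -> T; peptide=MT
pos 10: GGA -> G; peptide=MTG
pos 13: UGA -> STOP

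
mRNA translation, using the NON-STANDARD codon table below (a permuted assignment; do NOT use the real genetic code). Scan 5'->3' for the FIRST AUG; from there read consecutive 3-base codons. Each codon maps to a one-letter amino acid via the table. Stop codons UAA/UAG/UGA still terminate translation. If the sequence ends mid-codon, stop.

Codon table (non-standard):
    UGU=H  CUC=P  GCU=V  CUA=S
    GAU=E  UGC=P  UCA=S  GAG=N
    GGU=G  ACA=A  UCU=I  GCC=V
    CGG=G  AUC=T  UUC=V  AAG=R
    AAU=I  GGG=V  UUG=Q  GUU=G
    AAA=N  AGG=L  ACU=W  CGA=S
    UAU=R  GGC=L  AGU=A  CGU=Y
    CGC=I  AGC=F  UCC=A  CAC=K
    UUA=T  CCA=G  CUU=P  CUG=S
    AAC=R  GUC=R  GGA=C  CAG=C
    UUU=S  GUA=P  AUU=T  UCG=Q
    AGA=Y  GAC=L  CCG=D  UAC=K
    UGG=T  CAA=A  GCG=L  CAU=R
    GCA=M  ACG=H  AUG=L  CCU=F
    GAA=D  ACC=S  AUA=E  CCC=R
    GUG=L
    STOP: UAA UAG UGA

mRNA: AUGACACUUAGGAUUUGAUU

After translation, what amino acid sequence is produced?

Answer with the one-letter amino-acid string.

Answer: LAPLT

Derivation:
start AUG at pos 0
pos 0: AUG -> L; peptide=L
pos 3: ACA -> A; peptide=LA
pos 6: CUU -> P; peptide=LAP
pos 9: AGG -> L; peptide=LAPL
pos 12: AUU -> T; peptide=LAPLT
pos 15: UGA -> STOP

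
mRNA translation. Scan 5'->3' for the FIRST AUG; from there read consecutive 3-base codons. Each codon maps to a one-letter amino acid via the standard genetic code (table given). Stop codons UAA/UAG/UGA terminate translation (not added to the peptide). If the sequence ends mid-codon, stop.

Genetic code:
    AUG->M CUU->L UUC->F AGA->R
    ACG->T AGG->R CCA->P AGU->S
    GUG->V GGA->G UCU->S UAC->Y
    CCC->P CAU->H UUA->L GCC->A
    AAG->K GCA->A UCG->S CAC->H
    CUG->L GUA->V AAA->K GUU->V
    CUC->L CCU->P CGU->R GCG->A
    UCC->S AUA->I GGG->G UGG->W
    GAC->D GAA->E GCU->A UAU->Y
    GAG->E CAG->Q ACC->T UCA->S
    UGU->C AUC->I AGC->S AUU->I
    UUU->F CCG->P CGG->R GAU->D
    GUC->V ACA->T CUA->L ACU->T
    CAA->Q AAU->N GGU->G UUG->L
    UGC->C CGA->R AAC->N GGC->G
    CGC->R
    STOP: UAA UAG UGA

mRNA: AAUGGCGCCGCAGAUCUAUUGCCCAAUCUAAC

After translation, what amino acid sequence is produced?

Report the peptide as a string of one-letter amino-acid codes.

Answer: MAPQIYCPI

Derivation:
start AUG at pos 1
pos 1: AUG -> M; peptide=M
pos 4: GCG -> A; peptide=MA
pos 7: CCG -> P; peptide=MAP
pos 10: CAG -> Q; peptide=MAPQ
pos 13: AUC -> I; peptide=MAPQI
pos 16: UAU -> Y; peptide=MAPQIY
pos 19: UGC -> C; peptide=MAPQIYC
pos 22: CCA -> P; peptide=MAPQIYCP
pos 25: AUC -> I; peptide=MAPQIYCPI
pos 28: UAA -> STOP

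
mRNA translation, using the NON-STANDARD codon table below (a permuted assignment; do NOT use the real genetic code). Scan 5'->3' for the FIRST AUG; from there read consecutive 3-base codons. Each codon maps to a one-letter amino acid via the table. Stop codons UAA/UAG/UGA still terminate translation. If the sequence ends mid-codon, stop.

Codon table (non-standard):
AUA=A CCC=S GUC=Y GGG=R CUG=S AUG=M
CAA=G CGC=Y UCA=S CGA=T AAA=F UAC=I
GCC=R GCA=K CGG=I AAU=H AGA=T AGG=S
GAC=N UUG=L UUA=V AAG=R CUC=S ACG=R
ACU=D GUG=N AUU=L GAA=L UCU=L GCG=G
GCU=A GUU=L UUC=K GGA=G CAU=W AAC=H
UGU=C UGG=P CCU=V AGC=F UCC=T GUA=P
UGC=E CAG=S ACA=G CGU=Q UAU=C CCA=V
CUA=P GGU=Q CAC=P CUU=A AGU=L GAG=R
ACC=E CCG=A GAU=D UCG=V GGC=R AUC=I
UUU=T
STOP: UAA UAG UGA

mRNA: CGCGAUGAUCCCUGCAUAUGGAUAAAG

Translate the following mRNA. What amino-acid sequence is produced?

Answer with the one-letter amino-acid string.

Answer: MIVKCG

Derivation:
start AUG at pos 4
pos 4: AUG -> M; peptide=M
pos 7: AUC -> I; peptide=MI
pos 10: CCU -> V; peptide=MIV
pos 13: GCA -> K; peptide=MIVK
pos 16: UAU -> C; peptide=MIVKC
pos 19: GGA -> G; peptide=MIVKCG
pos 22: UAA -> STOP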